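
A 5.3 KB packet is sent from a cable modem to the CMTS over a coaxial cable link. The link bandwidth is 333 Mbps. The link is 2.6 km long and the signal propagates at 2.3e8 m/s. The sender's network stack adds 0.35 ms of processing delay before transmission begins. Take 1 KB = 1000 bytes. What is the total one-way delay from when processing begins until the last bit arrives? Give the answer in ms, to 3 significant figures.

0.489 ms

L = 42400 bits.
Transmission delay = L/R = 42400 / 333000000 = 0.127327 ms.
Propagation delay = d/s = 2600 m / 2.3e+08 m/s = 0.0113043 ms.
Plus processing delay 0.35 ms = 0.35 ms.
Total = 0.489 ms.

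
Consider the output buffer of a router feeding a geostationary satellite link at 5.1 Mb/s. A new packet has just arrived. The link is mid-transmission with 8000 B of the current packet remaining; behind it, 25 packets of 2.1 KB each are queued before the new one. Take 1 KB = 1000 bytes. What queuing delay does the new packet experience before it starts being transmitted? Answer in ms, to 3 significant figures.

Each queued packet: L/R = 16800/5100000 = 3.29412 ms.
25 queued → 82.3529 ms.
Plus remaining 64000 bits of current packet: 12.549 ms.
Queuing delay = 94.9 ms.

94.9 ms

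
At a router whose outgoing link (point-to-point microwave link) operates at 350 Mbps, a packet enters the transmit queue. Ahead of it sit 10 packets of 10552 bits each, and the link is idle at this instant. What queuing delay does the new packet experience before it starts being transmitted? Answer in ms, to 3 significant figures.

0.301 ms

Each queued packet: L/R = 10552/350000000 = 0.0301486 ms.
10 queued → 0.301486 ms.
Queuing delay = 0.301 ms.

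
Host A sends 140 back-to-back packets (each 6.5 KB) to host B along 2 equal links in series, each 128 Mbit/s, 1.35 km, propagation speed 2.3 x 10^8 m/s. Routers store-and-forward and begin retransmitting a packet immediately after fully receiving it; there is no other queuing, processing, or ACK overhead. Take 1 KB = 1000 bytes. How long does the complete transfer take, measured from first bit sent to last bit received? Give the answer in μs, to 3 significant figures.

Per-hop transmission t_tx = L/R = 52000/128000000 = 406.25 μs.
Per-hop propagation t_prop = 1350/2.3e+08 = 5.86957 μs.
Pipeline fill: first packet needs 2·t_tx to clear all hops; remaining 139 packets each add one t_tx.
Total = (2+140-1)·t_tx + 2·t_prop = 141·406.25 + 2·5.86957 = 57300 μs.

57300 μs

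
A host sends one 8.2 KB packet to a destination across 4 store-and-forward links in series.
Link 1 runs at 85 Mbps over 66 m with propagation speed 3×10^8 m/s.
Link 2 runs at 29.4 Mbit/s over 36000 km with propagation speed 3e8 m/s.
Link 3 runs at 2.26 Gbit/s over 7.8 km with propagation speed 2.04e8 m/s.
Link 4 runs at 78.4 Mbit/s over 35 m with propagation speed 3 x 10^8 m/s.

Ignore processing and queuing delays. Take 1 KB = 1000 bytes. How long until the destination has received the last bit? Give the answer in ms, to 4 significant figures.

123.9 ms

L = 65600 bits.
Transmission delays (L/R per hop): 0.771765, 2.23129, 0.0290265, 0.836735 ms; sum = 3.86882 ms.
Propagation delays (d/s per hop): 0.00022, 120, 0.0382353, 0.000116667 ms; sum = 120.039 ms.
End-to-end = 123.9 ms.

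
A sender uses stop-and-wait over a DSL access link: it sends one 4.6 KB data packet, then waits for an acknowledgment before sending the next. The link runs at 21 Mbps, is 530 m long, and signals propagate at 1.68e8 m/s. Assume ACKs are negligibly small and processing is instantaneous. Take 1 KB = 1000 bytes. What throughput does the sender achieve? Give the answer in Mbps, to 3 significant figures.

t_tx = L/R = 36800/21000000 = 0.00175238 s.
t_prop = 530/168000000 = 3.15476e-06 s; RTT = 6.30952e-06 s.
Cycle = t_tx + RTT = 0.00175869 s.
Throughput = L / cycle = 36800 / 0.00175869 = 20.9 Mbps.

20.9 Mbps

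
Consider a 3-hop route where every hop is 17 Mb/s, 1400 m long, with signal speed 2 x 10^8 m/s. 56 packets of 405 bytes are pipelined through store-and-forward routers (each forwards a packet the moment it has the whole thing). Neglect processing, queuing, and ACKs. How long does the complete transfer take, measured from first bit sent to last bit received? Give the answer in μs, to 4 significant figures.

Per-hop transmission t_tx = L/R = 3240/17000000 = 190.588 μs.
Per-hop propagation t_prop = 1400/200000000 = 7 μs.
Pipeline fill: first packet needs 3·t_tx to clear all hops; remaining 55 packets each add one t_tx.
Total = (3+56-1)·t_tx + 3·t_prop = 58·190.588 + 3·7 = 11080 μs.

11080 μs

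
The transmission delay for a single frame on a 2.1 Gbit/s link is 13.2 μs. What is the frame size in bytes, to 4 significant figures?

3465 bytes

L = R × t_tx = 2100000000 b/s × 1.32e-05 s = 27720 bits.
In bytes: 27720 / 8 = 3465 bytes.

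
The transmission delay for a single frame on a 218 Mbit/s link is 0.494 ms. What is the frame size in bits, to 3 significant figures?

108000 bits

L = R × t_tx = 218000000 b/s × 0.000494 s = 107692 bits.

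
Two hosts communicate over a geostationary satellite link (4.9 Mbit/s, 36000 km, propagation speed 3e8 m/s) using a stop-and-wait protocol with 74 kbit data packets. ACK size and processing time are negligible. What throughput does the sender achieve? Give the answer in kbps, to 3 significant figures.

t_tx = L/R = 74000/4900000 = 0.015102 s.
t_prop = 36000000/300000000 = 0.12 s; RTT = 0.24 s.
Cycle = t_tx + RTT = 0.255102 s.
Throughput = L / cycle = 74000 / 0.255102 = 290 kbps.

290 kbps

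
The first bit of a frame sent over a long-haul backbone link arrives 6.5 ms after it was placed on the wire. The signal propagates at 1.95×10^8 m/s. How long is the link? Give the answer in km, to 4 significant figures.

1268 km

d = s × t_prop = 195000000 × 0.0065 = 1268 km.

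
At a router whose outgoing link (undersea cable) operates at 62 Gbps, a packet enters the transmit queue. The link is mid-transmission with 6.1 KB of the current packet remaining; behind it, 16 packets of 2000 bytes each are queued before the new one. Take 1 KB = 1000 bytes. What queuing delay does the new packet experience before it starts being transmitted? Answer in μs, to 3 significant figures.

Each queued packet: L/R = 16000/62000000000 = 0.258065 μs.
16 queued → 4.12903 μs.
Plus remaining 48800 bits of current packet: 0.787097 μs.
Queuing delay = 4.92 μs.

4.92 μs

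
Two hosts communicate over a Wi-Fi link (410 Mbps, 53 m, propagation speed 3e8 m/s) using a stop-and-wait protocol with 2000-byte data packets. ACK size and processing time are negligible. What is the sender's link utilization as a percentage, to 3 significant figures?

99.1 %

t_tx = L/R = 16000/410000000 = 3.90244e-05 s.
t_prop = 53/300000000 = 1.76667e-07 s; RTT = 3.53333e-07 s.
Cycle = t_tx + RTT = 3.93777e-05 s.
Utilization = t_tx / cycle = 3.90244e-05/3.93777e-05 = 99.1 %.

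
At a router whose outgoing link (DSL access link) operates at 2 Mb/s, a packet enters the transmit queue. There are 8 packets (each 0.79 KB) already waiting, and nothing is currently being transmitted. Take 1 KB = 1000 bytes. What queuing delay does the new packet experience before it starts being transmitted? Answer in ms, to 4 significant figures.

25.28 ms

Each queued packet: L/R = 6320/2000000 = 3.16 ms.
8 queued → 25.28 ms.
Queuing delay = 25.28 ms.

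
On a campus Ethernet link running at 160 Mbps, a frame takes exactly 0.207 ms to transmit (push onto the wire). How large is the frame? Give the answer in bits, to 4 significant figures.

L = R × t_tx = 160000000 b/s × 0.000207 s = 33120 bits.

33120 bits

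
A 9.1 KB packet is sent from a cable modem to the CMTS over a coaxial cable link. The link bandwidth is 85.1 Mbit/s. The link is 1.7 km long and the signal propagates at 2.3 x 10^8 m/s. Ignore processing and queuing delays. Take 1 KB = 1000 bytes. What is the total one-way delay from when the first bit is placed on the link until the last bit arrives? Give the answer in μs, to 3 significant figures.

863 μs

L = 72800 bits.
Transmission delay = L/R = 72800 / 85100000 = 855.464 μs.
Propagation delay = d/s = 1700 m / 2.3e+08 m/s = 7.3913 μs.
Total = 863 μs.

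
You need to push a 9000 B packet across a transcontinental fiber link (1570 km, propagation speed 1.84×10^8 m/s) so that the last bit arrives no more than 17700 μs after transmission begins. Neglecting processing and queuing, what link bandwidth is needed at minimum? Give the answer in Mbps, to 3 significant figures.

L = 72000 bits.
Propagation delay = 1570000 / 184000000 = 8532.61 μs.
Transmission budget = 17700 − 8532.61 = 9167.39 μs.
R ≥ L / t_tx = 72000 bits / 0.00916739 s = 7.85 Mbps.

7.85 Mbps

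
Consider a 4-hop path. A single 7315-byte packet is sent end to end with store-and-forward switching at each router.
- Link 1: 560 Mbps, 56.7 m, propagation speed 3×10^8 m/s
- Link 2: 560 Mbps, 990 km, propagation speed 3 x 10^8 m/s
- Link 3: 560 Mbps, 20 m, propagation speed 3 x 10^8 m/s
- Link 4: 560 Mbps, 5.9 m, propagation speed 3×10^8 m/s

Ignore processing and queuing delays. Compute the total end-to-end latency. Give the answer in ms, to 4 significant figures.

L = 7315 × 8 = 58520 bits.
Transmission delay per hop = L/R = 58520/560000000 = 0.1045 ms; 4 hops → 0.418 ms.
Propagation delays (d/s per hop): 0.000189, 3.3, 6.66667e-05, 1.96667e-05 ms; sum = 3.30028 ms.
End-to-end = 3.718 ms.

3.718 ms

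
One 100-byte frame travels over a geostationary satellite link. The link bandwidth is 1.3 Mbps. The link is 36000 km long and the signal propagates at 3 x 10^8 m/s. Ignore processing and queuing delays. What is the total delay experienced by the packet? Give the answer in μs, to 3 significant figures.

L = 100 × 8 = 800 bits.
Transmission delay = L/R = 800 / 1300000 = 615.385 μs.
Propagation delay = d/s = 36000000 m / 300000000 m/s = 120000 μs.
Total = 121000 μs.

121000 μs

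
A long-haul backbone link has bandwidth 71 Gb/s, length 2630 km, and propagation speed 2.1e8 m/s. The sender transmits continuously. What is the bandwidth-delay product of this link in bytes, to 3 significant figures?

Propagation delay = 2630000 / 210000000 = 0.0125238 s.
BDP = R × t_prop = 71000000000 × 0.0125238 = 889190000 bits.
In bytes: 889190000/8 = 111000000 bytes.

111000000 bytes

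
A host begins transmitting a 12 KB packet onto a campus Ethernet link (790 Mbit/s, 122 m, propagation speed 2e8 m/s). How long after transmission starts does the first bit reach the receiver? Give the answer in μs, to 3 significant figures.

First bit experiences only propagation delay: d/s = 122/200000000 = 0.610 μs.

0.610 μs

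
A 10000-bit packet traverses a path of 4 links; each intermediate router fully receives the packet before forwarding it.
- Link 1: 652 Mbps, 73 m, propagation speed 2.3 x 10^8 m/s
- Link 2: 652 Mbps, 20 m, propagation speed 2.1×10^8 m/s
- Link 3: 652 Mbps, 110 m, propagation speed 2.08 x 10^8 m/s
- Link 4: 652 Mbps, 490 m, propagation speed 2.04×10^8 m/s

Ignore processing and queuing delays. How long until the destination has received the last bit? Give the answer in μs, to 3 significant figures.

Transmission delay per hop = L/R = 10000/652000000 = 15.3374 μs; 4 hops → 61.3497 μs.
Propagation delays (d/s per hop): 0.317391, 0.0952381, 0.528846, 2.40196 μs; sum = 3.34344 μs.
End-to-end = 64.7 μs.

64.7 μs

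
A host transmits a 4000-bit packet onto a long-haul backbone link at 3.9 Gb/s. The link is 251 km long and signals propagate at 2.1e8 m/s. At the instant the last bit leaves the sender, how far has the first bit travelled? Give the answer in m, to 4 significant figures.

t_tx = L/R = 4000/3900000000 = 1.02564e-06 s.
Distance = s × t_tx = 210000000 × 1.02564e-06 = 215.4 m.

215.4 m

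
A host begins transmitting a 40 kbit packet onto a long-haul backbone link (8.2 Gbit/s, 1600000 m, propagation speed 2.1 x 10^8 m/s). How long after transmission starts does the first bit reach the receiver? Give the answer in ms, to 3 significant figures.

First bit experiences only propagation delay: d/s = 1600000/210000000 = 7.62 ms.

7.62 ms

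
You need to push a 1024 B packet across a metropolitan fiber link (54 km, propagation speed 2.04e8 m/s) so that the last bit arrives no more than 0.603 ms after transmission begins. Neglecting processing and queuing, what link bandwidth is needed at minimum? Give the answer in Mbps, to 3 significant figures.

24.2 Mbps

L = 8192 bits.
Propagation delay = 54000 / 204000000 = 0.264706 ms.
Transmission budget = 0.603 − 0.264706 = 0.338294 ms.
R ≥ L / t_tx = 8192 bits / 0.000338294 s = 24.2 Mbps.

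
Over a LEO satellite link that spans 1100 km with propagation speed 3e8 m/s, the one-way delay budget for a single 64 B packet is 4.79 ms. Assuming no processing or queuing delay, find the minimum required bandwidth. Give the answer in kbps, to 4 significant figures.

455.8 kbps

L = 512 bits.
Propagation delay = 1100000 / 300000000 = 3.66667 ms.
Transmission budget = 4.79 − 3.66667 = 1.12333 ms.
R ≥ L / t_tx = 512 bits / 0.00112333 s = 455.8 kbps.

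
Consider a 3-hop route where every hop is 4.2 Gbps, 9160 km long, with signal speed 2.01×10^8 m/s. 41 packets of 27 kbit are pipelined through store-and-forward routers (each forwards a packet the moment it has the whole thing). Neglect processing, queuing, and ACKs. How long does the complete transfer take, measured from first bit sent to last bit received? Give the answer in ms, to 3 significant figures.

137 ms

Per-hop transmission t_tx = L/R = 27000/4200000000 = 0.00642857 ms.
Per-hop propagation t_prop = 9160000/2.01e+08 = 45.5721 ms.
Pipeline fill: first packet needs 3·t_tx to clear all hops; remaining 40 packets each add one t_tx.
Total = (3+41-1)·t_tx + 3·t_prop = 43·0.00642857 + 3·45.5721 = 137 ms.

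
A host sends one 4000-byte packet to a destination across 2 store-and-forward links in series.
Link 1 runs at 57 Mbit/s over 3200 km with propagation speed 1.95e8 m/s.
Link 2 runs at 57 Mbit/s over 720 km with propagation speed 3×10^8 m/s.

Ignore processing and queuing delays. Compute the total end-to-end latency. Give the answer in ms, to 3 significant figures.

L = 4000 × 8 = 32000 bits.
Transmission delay per hop = L/R = 32000/57000000 = 0.561404 ms; 2 hops → 1.12281 ms.
Propagation delays (d/s per hop): 16.4103, 2.4 ms; sum = 18.8103 ms.
End-to-end = 19.9 ms.

19.9 ms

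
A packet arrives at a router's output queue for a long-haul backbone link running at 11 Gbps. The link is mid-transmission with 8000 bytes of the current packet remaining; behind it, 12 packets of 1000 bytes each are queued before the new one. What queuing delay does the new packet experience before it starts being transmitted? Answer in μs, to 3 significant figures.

Each queued packet: L/R = 8000/11000000000 = 0.727273 μs.
12 queued → 8.72727 μs.
Plus remaining 64000 bits of current packet: 5.81818 μs.
Queuing delay = 14.5 μs.

14.5 μs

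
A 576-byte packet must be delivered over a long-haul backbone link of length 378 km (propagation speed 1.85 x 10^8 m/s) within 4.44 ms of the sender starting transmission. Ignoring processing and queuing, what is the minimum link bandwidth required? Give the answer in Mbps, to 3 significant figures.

L = 4608 bits.
Propagation delay = 378000 / 185000000 = 2.04324 ms.
Transmission budget = 4.44 − 2.04324 = 2.39676 ms.
R ≥ L / t_tx = 4608 bits / 0.00239676 s = 1.92 Mbps.

1.92 Mbps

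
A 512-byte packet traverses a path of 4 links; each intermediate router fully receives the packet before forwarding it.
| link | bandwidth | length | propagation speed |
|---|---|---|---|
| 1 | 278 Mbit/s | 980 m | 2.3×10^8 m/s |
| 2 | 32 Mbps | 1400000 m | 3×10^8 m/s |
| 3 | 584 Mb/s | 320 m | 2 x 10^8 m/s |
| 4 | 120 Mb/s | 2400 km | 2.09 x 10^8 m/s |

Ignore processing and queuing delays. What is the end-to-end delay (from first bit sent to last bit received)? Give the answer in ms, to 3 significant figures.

16.3 ms

L = 512 × 8 = 4096 bits.
Transmission delays (L/R per hop): 0.0147338, 0.128, 0.0070137, 0.0341333 ms; sum = 0.183881 ms.
Propagation delays (d/s per hop): 0.00426087, 4.66667, 0.0016, 11.4833 ms; sum = 16.1558 ms.
End-to-end = 16.3 ms.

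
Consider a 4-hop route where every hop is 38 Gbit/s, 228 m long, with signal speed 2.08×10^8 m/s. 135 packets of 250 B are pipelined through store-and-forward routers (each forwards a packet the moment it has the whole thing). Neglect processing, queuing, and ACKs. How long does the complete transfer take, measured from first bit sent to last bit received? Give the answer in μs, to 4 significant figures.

11.65 μs

Per-hop transmission t_tx = L/R = 2000/38000000000 = 0.0526316 μs.
Per-hop propagation t_prop = 228/208000000 = 1.09615 μs.
Pipeline fill: first packet needs 4·t_tx to clear all hops; remaining 134 packets each add one t_tx.
Total = (4+135-1)·t_tx + 4·t_prop = 138·0.0526316 + 4·1.09615 = 11.65 μs.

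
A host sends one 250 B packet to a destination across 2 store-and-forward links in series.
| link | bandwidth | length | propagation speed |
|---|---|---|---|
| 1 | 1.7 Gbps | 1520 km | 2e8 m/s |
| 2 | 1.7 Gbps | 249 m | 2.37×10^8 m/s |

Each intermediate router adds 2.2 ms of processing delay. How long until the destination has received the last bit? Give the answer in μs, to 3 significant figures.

9800 μs

L = 250 × 8 = 2000 bits.
Transmission delay per hop = L/R = 2000/1700000000 = 1.17647 μs; 2 hops → 2.35294 μs.
Propagation delays (d/s per hop): 7600, 1.05063 μs; sum = 7601.05 μs.
Processing at 1 router(s): 1 × 2.2 ms = 2200 μs.
End-to-end = 9800 μs.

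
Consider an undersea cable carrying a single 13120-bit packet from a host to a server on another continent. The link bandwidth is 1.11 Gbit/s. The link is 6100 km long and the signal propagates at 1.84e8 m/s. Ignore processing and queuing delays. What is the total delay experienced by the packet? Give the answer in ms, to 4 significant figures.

33.16 ms

Transmission delay = L/R = 13120 / 1110000000 = 0.0118198 ms.
Propagation delay = d/s = 6100000 m / 184000000 m/s = 33.1522 ms.
Total = 33.16 ms.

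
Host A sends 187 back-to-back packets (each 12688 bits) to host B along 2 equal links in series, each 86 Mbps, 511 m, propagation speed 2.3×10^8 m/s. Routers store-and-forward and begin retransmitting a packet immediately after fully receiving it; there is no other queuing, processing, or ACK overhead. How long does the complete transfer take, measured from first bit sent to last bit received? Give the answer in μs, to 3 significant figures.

27700 μs

Per-hop transmission t_tx = L/R = 12688/86000000 = 147.535 μs.
Per-hop propagation t_prop = 511/2.3e+08 = 2.22174 μs.
Pipeline fill: first packet needs 2·t_tx to clear all hops; remaining 186 packets each add one t_tx.
Total = (2+187-1)·t_tx + 2·t_prop = 188·147.535 + 2·2.22174 = 27700 μs.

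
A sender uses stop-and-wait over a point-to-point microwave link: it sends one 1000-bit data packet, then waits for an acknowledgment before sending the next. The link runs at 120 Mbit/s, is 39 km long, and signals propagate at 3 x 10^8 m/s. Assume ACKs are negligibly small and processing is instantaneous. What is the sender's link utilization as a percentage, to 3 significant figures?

t_tx = L/R = 1000/120000000 = 8.33333e-06 s.
t_prop = 39000/300000000 = 0.00013 s; RTT = 0.00026 s.
Cycle = t_tx + RTT = 0.000268333 s.
Utilization = t_tx / cycle = 8.33333e-06/0.000268333 = 3.11 %.

3.11 %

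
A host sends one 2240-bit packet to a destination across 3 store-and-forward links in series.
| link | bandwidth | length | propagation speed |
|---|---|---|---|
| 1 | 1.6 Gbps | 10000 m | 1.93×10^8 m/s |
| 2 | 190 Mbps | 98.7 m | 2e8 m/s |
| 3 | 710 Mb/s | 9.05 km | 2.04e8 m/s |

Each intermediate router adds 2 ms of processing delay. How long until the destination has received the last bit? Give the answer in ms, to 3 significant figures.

4.11 ms

Transmission delays (L/R per hop): 0.0014, 0.0117895, 0.00315493 ms; sum = 0.0163444 ms.
Propagation delays (d/s per hop): 0.0518135, 0.0004935, 0.0443627 ms; sum = 0.0966697 ms.
Processing at 2 router(s): 2 × 2 ms = 4 ms.
End-to-end = 4.11 ms.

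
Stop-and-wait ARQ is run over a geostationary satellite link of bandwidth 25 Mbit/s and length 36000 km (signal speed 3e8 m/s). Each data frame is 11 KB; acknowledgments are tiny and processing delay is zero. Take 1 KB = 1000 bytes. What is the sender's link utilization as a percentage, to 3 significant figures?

t_tx = L/R = 88000/25000000 = 0.00352 s.
t_prop = 36000000/300000000 = 0.12 s; RTT = 0.24 s.
Cycle = t_tx + RTT = 0.24352 s.
Utilization = t_tx / cycle = 0.00352/0.24352 = 1.45 %.

1.45 %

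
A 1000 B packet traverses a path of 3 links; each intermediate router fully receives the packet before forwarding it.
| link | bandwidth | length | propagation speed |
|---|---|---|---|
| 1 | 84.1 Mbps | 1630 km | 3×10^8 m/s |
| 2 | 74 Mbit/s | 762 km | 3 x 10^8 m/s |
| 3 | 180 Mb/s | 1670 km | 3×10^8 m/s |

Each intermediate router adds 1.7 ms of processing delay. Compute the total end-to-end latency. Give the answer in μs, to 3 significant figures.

L = 1000 × 8 = 8000 bits.
Transmission delays (L/R per hop): 95.1249, 108.108, 44.4444 μs; sum = 247.677 μs.
Propagation delays (d/s per hop): 5433.33, 2540, 5566.67 μs; sum = 13540 μs.
Processing at 2 router(s): 2 × 1.7 ms = 3400 μs.
End-to-end = 17200 μs.

17200 μs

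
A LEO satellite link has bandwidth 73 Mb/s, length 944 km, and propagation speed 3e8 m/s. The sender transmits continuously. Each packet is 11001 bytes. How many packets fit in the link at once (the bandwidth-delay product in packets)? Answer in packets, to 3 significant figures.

Propagation delay = 944000 / 300000000 = 0.00314667 s.
BDP = R × t_prop = 73000000 × 0.00314667 = 229707 bits.
In packets of 88008 bits: 2.61 packets.

2.61 packets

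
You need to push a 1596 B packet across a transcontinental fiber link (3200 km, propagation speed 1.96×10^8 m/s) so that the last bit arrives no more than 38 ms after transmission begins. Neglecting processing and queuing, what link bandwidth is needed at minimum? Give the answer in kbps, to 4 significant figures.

L = 12768 bits.
Propagation delay = 3200000 / 196000000 = 16.3265 ms.
Transmission budget = 38 − 16.3265 = 21.6735 ms.
R ≥ L / t_tx = 12768 bits / 0.0216735 s = 589.1 kbps.

589.1 kbps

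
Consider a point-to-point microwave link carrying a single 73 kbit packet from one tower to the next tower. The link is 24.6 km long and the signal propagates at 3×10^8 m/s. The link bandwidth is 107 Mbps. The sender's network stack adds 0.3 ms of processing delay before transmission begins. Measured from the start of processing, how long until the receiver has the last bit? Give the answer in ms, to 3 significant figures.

1.06 ms

L = 73000 bits.
Transmission delay = L/R = 73000 / 107000000 = 0.682243 ms.
Propagation delay = d/s = 24600 m / 300000000 m/s = 0.082 ms.
Plus processing delay 0.3 ms = 0.3 ms.
Total = 1.06 ms.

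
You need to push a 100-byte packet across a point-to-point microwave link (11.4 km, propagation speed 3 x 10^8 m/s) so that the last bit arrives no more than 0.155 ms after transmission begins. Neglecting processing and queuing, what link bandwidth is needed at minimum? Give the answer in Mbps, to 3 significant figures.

6.84 Mbps

L = 800 bits.
Propagation delay = 11400 / 300000000 = 0.038 ms.
Transmission budget = 0.155 − 0.038 = 0.117 ms.
R ≥ L / t_tx = 800 bits / 0.000117 s = 6.84 Mbps.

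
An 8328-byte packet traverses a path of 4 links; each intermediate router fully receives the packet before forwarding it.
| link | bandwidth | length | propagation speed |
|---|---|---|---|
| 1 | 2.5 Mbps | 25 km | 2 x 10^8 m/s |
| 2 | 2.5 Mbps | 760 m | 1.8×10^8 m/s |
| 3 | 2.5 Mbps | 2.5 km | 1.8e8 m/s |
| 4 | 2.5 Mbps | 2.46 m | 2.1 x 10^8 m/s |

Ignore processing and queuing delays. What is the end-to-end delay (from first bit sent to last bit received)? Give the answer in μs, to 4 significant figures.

L = 8328 × 8 = 66624 bits.
Transmission delay per hop = L/R = 66624/2500000 = 26649.6 μs; 4 hops → 106598 μs.
Propagation delays (d/s per hop): 125, 4.22222, 13.8889, 0.0117143 μs; sum = 143.123 μs.
End-to-end = 106700 μs.

106700 μs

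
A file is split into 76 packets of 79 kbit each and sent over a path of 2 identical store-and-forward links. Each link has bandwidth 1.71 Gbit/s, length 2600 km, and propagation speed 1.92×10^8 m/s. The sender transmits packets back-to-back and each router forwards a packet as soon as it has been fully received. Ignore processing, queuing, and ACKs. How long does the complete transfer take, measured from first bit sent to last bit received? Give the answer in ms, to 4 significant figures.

30.64 ms

Per-hop transmission t_tx = L/R = 79000/1710000000 = 0.0461988 ms.
Per-hop propagation t_prop = 2600000/192000000 = 13.5417 ms.
Pipeline fill: first packet needs 2·t_tx to clear all hops; remaining 75 packets each add one t_tx.
Total = (2+76-1)·t_tx + 2·t_prop = 77·0.0461988 + 2·13.5417 = 30.64 ms.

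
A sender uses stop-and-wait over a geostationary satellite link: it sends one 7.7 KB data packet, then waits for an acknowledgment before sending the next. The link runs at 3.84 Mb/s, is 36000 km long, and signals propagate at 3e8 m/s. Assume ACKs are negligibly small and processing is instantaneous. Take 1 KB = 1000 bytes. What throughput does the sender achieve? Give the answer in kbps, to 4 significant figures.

240.6 kbps

t_tx = L/R = 61600/3840000 = 0.0160417 s.
t_prop = 36000000/300000000 = 0.12 s; RTT = 0.24 s.
Cycle = t_tx + RTT = 0.256042 s.
Throughput = L / cycle = 61600 / 0.256042 = 240.6 kbps.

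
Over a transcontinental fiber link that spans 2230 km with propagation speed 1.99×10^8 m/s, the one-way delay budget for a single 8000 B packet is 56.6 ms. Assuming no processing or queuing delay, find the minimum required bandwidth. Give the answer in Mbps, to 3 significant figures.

L = 64000 bits.
Propagation delay = 2230000 / 199000000 = 11.206 ms.
Transmission budget = 56.6 − 11.206 = 45.394 ms.
R ≥ L / t_tx = 64000 bits / 0.045394 s = 1.41 Mbps.

1.41 Mbps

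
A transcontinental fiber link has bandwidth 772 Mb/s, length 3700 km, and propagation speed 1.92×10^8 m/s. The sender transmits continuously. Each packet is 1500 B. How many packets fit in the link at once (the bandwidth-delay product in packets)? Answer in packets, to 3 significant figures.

1240 packets

Propagation delay = 3700000 / 192000000 = 0.0192708 s.
BDP = R × t_prop = 772000000 × 0.0192708 = 14877100 bits.
In packets of 12000 bits: 1240 packets.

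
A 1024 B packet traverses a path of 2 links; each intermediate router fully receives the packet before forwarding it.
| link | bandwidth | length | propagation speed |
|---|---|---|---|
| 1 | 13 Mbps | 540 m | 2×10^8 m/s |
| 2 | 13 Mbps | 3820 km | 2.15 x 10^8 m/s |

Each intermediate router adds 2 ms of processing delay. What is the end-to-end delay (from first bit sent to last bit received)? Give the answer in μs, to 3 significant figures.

L = 1024 × 8 = 8192 bits.
Transmission delay per hop = L/R = 8192/13000000 = 630.154 μs; 2 hops → 1260.31 μs.
Propagation delays (d/s per hop): 2.7, 17767.4 μs; sum = 17770.1 μs.
Processing at 1 router(s): 1 × 2 ms = 2000 μs.
End-to-end = 21000 μs.

21000 μs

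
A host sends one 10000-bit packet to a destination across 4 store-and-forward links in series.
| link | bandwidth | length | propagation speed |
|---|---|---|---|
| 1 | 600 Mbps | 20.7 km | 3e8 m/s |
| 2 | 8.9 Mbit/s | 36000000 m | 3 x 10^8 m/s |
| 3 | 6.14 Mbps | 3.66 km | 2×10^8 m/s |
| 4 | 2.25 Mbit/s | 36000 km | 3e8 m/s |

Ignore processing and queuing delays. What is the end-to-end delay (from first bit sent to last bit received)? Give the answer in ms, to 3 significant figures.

Transmission delays (L/R per hop): 0.0166667, 1.1236, 1.62866, 4.44444 ms; sum = 7.21337 ms.
Propagation delays (d/s per hop): 0.069, 120, 0.0183, 120 ms; sum = 240.087 ms.
End-to-end = 247 ms.

247 ms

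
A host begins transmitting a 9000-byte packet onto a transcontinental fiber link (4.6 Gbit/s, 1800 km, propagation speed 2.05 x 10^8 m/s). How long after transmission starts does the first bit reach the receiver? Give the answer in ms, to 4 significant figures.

8.780 ms

First bit experiences only propagation delay: d/s = 1800000/2.05e+08 = 8.780 ms.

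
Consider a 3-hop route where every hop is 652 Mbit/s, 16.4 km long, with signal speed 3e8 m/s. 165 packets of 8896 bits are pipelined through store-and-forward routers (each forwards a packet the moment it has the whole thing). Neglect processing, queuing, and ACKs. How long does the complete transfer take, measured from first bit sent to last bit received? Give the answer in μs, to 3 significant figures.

Per-hop transmission t_tx = L/R = 8896/652000000 = 13.6442 μs.
Per-hop propagation t_prop = 16400/300000000 = 54.6667 μs.
Pipeline fill: first packet needs 3·t_tx to clear all hops; remaining 164 packets each add one t_tx.
Total = (3+165-1)·t_tx + 3·t_prop = 167·13.6442 + 3·54.6667 = 2440 μs.

2440 μs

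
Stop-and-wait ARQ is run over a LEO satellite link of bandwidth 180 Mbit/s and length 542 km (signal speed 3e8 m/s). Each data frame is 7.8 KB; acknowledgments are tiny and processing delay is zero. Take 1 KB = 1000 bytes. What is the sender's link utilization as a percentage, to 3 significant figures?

8.75 %

t_tx = L/R = 62400/180000000 = 0.000346667 s.
t_prop = 542000/300000000 = 0.00180667 s; RTT = 0.00361333 s.
Cycle = t_tx + RTT = 0.00396 s.
Utilization = t_tx / cycle = 0.000346667/0.00396 = 8.75 %.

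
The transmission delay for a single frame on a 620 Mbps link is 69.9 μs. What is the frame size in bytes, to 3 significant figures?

5420 bytes

L = R × t_tx = 620000000 b/s × 6.99e-05 s = 43338 bits.
In bytes: 43338 / 8 = 5420 bytes.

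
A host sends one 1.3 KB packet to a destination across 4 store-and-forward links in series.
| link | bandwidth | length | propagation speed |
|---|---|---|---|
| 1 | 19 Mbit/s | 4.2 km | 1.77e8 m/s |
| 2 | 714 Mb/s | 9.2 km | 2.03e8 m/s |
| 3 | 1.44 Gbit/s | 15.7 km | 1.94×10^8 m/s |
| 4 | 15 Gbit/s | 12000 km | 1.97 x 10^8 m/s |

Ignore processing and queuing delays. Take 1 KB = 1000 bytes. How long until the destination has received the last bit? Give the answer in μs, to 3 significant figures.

61600 μs

L = 10400 bits.
Transmission delays (L/R per hop): 547.368, 14.5658, 7.22222, 0.693333 μs; sum = 569.85 μs.
Propagation delays (d/s per hop): 23.7288, 45.3202, 80.9278, 60913.7 μs; sum = 61063.7 μs.
End-to-end = 61600 μs.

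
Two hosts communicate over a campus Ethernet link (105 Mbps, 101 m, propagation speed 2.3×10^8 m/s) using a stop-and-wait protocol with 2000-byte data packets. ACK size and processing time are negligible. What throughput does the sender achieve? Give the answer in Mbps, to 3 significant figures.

104 Mbps

t_tx = L/R = 16000/105000000 = 0.000152381 s.
t_prop = 101/2.3e+08 = 4.3913e-07 s; RTT = 8.78261e-07 s.
Cycle = t_tx + RTT = 0.000153259 s.
Throughput = L / cycle = 16000 / 0.000153259 = 104 Mbps.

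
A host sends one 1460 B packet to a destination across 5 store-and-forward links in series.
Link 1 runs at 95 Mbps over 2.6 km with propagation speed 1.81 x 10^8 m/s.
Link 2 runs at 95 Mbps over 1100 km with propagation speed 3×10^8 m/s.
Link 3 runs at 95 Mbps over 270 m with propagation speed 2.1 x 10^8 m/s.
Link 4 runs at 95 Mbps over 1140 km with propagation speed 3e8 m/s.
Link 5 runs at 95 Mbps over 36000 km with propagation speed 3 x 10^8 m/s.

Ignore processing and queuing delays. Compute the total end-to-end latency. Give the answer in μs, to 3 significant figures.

L = 1460 × 8 = 11680 bits.
Transmission delay per hop = L/R = 11680/95000000 = 122.947 μs; 5 hops → 614.737 μs.
Propagation delays (d/s per hop): 14.3646, 3666.67, 1.28571, 3800, 120000 μs; sum = 127482 μs.
End-to-end = 128000 μs.

128000 μs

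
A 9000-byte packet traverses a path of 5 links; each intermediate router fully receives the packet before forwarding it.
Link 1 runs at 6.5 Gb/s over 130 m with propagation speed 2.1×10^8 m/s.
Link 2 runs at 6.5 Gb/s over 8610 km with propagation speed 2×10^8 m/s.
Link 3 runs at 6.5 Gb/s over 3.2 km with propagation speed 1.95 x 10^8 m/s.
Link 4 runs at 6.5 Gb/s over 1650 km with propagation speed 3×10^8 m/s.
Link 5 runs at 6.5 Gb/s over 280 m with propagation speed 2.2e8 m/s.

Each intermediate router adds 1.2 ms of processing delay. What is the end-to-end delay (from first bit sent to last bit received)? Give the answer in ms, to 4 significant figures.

L = 9000 × 8 = 72000 bits.
Transmission delay per hop = L/R = 72000/6500000000 = 0.0110769 ms; 5 hops → 0.0553846 ms.
Propagation delays (d/s per hop): 0.000619048, 43.05, 0.0164103, 5.5, 0.00127273 ms; sum = 48.5683 ms.
Processing at 4 router(s): 4 × 1.2 ms = 4.8 ms.
End-to-end = 53.42 ms.

53.42 ms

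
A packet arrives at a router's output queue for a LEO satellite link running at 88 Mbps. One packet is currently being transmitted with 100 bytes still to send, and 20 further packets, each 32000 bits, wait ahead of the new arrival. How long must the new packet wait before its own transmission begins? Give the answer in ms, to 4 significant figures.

Each queued packet: L/R = 32000/88000000 = 0.363636 ms.
20 queued → 7.27273 ms.
Plus remaining 800 bits of current packet: 0.00909091 ms.
Queuing delay = 7.282 ms.

7.282 ms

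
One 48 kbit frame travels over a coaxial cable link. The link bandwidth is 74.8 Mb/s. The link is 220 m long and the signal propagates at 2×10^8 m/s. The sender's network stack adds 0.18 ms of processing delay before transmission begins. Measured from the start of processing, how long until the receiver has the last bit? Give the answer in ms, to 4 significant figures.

L = 48000 bits.
Transmission delay = L/R = 48000 / 74800000 = 0.641711 ms.
Propagation delay = d/s = 220 m / 200000000 m/s = 0.0011 ms.
Plus processing delay 0.18 ms = 0.18 ms.
Total = 0.8228 ms.

0.8228 ms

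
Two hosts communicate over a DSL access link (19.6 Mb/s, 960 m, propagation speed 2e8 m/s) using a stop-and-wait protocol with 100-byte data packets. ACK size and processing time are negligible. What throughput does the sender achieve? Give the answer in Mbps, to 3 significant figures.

t_tx = L/R = 800/19600000 = 4.08163e-05 s.
t_prop = 960/200000000 = 4.8e-06 s; RTT = 9.6e-06 s.
Cycle = t_tx + RTT = 5.04163e-05 s.
Throughput = L / cycle = 800 / 5.04163e-05 = 15.9 Mbps.

15.9 Mbps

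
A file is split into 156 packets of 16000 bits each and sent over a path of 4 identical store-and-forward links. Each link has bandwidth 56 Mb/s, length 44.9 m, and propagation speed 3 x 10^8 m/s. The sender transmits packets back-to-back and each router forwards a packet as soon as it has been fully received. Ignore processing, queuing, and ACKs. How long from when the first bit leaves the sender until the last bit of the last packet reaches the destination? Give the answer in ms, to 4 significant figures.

Per-hop transmission t_tx = L/R = 16000/56000000 = 0.285714 ms.
Per-hop propagation t_prop = 44.9/300000000 = 0.000149667 ms.
Pipeline fill: first packet needs 4·t_tx to clear all hops; remaining 155 packets each add one t_tx.
Total = (4+156-1)·t_tx + 4·t_prop = 159·0.285714 + 4·0.000149667 = 45.43 ms.

45.43 ms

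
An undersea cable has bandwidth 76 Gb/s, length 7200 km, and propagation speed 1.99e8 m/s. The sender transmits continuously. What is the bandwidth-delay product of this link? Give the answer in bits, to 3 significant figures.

2750000000 bits

Propagation delay = 7200000 / 199000000 = 0.0361809 s.
BDP = R × t_prop = 76000000000 × 0.0361809 = 2749750000 bits.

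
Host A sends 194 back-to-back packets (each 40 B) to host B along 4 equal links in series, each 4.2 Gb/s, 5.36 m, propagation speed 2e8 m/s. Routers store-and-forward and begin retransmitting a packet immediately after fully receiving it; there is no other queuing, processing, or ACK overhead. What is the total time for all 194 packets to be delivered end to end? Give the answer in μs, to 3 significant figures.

Per-hop transmission t_tx = L/R = 320/4200000000 = 0.0761905 μs.
Per-hop propagation t_prop = 5.36/200000000 = 0.0268 μs.
Pipeline fill: first packet needs 4·t_tx to clear all hops; remaining 193 packets each add one t_tx.
Total = (4+194-1)·t_tx + 4·t_prop = 197·0.0761905 + 4·0.0268 = 15.1 μs.

15.1 μs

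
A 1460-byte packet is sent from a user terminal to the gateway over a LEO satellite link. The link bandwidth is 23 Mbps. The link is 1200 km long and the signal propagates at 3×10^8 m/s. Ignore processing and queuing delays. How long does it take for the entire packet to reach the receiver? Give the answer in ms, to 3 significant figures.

4.51 ms

L = 1460 × 8 = 11680 bits.
Transmission delay = L/R = 11680 / 23000000 = 0.507826 ms.
Propagation delay = d/s = 1200000 m / 300000000 m/s = 4 ms.
Total = 4.51 ms.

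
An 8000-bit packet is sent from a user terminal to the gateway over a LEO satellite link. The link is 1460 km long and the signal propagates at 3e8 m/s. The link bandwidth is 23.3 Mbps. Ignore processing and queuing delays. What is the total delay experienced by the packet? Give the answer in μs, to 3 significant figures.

Transmission delay = L/R = 8000 / 23300000 = 343.348 μs.
Propagation delay = d/s = 1460000 m / 300000000 m/s = 4866.67 μs.
Total = 5210 μs.

5210 μs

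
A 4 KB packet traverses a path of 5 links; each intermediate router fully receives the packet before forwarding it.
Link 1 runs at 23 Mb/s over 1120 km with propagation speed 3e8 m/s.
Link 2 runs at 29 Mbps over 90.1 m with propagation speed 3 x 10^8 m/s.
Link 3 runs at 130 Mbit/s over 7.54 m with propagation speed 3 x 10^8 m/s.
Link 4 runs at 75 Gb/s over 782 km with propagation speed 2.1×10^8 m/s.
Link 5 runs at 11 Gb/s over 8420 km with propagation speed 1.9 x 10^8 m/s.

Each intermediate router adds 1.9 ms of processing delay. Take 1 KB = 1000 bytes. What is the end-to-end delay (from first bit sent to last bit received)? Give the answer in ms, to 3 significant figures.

L = 32000 bits.
Transmission delays (L/R per hop): 1.3913, 1.10345, 0.246154, 0.000426667, 0.00290909 ms; sum = 2.74424 ms.
Propagation delays (d/s per hop): 3.73333, 0.000300333, 2.51333e-05, 3.72381, 44.3158 ms; sum = 51.7733 ms.
Processing at 4 router(s): 4 × 1.9 ms = 7.6 ms.
End-to-end = 62.1 ms.

62.1 ms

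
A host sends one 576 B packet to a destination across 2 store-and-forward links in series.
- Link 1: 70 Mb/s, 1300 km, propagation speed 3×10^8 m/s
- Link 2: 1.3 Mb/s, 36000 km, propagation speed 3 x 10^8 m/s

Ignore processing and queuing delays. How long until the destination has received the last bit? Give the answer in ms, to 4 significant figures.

127.9 ms

L = 576 × 8 = 4608 bits.
Transmission delays (L/R per hop): 0.0658286, 3.54462 ms; sum = 3.61044 ms.
Propagation delays (d/s per hop): 4.33333, 120 ms; sum = 124.333 ms.
End-to-end = 127.9 ms.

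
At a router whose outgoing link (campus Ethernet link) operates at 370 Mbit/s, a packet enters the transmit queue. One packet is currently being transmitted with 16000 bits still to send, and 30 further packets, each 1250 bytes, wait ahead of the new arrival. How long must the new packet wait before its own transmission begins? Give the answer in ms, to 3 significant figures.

Each queued packet: L/R = 10000/370000000 = 0.027027 ms.
30 queued → 0.810811 ms.
Plus remaining 16000 bits of current packet: 0.0432432 ms.
Queuing delay = 0.854 ms.

0.854 ms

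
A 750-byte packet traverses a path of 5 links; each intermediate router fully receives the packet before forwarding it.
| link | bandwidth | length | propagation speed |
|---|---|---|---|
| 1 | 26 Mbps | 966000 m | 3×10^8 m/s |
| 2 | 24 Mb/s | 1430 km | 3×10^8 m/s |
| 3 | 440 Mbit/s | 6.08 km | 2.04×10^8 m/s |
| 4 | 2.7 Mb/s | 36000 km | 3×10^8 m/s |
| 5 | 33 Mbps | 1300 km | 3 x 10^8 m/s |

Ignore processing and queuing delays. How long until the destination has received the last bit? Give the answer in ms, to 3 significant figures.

L = 750 × 8 = 6000 bits.
Transmission delays (L/R per hop): 0.230769, 0.25, 0.0136364, 2.22222, 0.181818 ms; sum = 2.89845 ms.
Propagation delays (d/s per hop): 3.22, 4.76667, 0.0298039, 120, 4.33333 ms; sum = 132.35 ms.
End-to-end = 135 ms.

135 ms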